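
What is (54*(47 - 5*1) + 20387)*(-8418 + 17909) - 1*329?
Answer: 215018276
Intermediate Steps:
(54*(47 - 5*1) + 20387)*(-8418 + 17909) - 1*329 = (54*(47 - 5) + 20387)*9491 - 329 = (54*42 + 20387)*9491 - 329 = (2268 + 20387)*9491 - 329 = 22655*9491 - 329 = 215018605 - 329 = 215018276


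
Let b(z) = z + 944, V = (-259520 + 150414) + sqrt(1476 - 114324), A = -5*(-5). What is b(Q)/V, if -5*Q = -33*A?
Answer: -60499277/5952116042 - 1109*I*sqrt(7053)/2976058021 ≈ -0.010164 - 3.1295e-5*I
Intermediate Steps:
A = 25
V = -109106 + 4*I*sqrt(7053) (V = -109106 + sqrt(-112848) = -109106 + 4*I*sqrt(7053) ≈ -1.0911e+5 + 335.93*I)
Q = 165 (Q = -(-33)*25/5 = -1/5*(-825) = 165)
b(z) = 944 + z
b(Q)/V = (944 + 165)/(-109106 + 4*I*sqrt(7053)) = 1109/(-109106 + 4*I*sqrt(7053))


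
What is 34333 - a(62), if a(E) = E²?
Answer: 30489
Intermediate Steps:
34333 - a(62) = 34333 - 1*62² = 34333 - 1*3844 = 34333 - 3844 = 30489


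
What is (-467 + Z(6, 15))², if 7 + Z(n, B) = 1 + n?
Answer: 218089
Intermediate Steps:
Z(n, B) = -6 + n (Z(n, B) = -7 + (1 + n) = -6 + n)
(-467 + Z(6, 15))² = (-467 + (-6 + 6))² = (-467 + 0)² = (-467)² = 218089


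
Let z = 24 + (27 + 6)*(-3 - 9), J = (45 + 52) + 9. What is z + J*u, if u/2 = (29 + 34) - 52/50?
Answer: 319088/25 ≈ 12764.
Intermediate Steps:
J = 106 (J = 97 + 9 = 106)
u = 3098/25 (u = 2*((29 + 34) - 52/50) = 2*(63 - 52*1/50) = 2*(63 - 26/25) = 2*(1549/25) = 3098/25 ≈ 123.92)
z = -372 (z = 24 + 33*(-12) = 24 - 396 = -372)
z + J*u = -372 + 106*(3098/25) = -372 + 328388/25 = 319088/25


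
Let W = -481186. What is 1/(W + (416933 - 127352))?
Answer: -1/191605 ≈ -5.2191e-6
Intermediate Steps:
1/(W + (416933 - 127352)) = 1/(-481186 + (416933 - 127352)) = 1/(-481186 + 289581) = 1/(-191605) = -1/191605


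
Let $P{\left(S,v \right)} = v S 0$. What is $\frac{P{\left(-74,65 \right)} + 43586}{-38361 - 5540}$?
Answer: $- \frac{43586}{43901} \approx -0.99282$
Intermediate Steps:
$P{\left(S,v \right)} = 0$ ($P{\left(S,v \right)} = S v 0 = 0$)
$\frac{P{\left(-74,65 \right)} + 43586}{-38361 - 5540} = \frac{0 + 43586}{-38361 - 5540} = \frac{43586}{-43901} = 43586 \left(- \frac{1}{43901}\right) = - \frac{43586}{43901}$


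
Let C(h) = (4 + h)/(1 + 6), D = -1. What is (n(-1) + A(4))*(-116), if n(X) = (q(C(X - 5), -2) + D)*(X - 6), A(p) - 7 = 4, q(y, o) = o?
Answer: -3712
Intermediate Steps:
C(h) = 4/7 + h/7 (C(h) = (4 + h)/7 = (4 + h)*(⅐) = 4/7 + h/7)
A(p) = 11 (A(p) = 7 + 4 = 11)
n(X) = 18 - 3*X (n(X) = (-2 - 1)*(X - 6) = -3*(-6 + X) = 18 - 3*X)
(n(-1) + A(4))*(-116) = ((18 - 3*(-1)) + 11)*(-116) = ((18 + 3) + 11)*(-116) = (21 + 11)*(-116) = 32*(-116) = -3712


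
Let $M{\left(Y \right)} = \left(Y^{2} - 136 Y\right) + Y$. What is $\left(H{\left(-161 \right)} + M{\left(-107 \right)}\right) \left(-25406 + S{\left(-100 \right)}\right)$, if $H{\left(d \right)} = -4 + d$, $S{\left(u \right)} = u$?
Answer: $-656243874$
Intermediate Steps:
$M{\left(Y \right)} = Y^{2} - 135 Y$
$\left(H{\left(-161 \right)} + M{\left(-107 \right)}\right) \left(-25406 + S{\left(-100 \right)}\right) = \left(\left(-4 - 161\right) - 107 \left(-135 - 107\right)\right) \left(-25406 - 100\right) = \left(-165 - -25894\right) \left(-25506\right) = \left(-165 + 25894\right) \left(-25506\right) = 25729 \left(-25506\right) = -656243874$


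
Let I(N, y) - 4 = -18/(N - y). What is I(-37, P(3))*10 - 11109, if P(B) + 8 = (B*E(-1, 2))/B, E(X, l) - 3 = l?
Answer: -188083/17 ≈ -11064.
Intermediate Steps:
E(X, l) = 3 + l
P(B) = -3 (P(B) = -8 + (B*(3 + 2))/B = -8 + (B*5)/B = -8 + (5*B)/B = -8 + 5 = -3)
I(N, y) = 4 - 18/(N - y)
I(-37, P(3))*10 - 11109 = (2*(-9 - 2*(-3) + 2*(-37))/(-37 - 1*(-3)))*10 - 11109 = (2*(-9 + 6 - 74)/(-37 + 3))*10 - 11109 = (2*(-77)/(-34))*10 - 11109 = (2*(-1/34)*(-77))*10 - 11109 = (77/17)*10 - 11109 = 770/17 - 11109 = -188083/17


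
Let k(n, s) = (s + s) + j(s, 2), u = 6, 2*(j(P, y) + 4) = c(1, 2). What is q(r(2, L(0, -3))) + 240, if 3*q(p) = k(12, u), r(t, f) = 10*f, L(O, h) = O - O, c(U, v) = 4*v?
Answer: 244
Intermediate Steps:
j(P, y) = 0 (j(P, y) = -4 + (4*2)/2 = -4 + (1/2)*8 = -4 + 4 = 0)
L(O, h) = 0
k(n, s) = 2*s (k(n, s) = (s + s) + 0 = 2*s + 0 = 2*s)
q(p) = 4 (q(p) = (2*6)/3 = (1/3)*12 = 4)
q(r(2, L(0, -3))) + 240 = 4 + 240 = 244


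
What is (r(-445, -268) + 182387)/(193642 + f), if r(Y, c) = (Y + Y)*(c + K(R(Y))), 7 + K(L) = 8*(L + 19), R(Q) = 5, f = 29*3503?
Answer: 256257/295229 ≈ 0.86799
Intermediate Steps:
f = 101587
K(L) = 145 + 8*L (K(L) = -7 + 8*(L + 19) = -7 + 8*(19 + L) = -7 + (152 + 8*L) = 145 + 8*L)
r(Y, c) = 2*Y*(185 + c) (r(Y, c) = (Y + Y)*(c + (145 + 8*5)) = (2*Y)*(c + (145 + 40)) = (2*Y)*(c + 185) = (2*Y)*(185 + c) = 2*Y*(185 + c))
(r(-445, -268) + 182387)/(193642 + f) = (2*(-445)*(185 - 268) + 182387)/(193642 + 101587) = (2*(-445)*(-83) + 182387)/295229 = (73870 + 182387)*(1/295229) = 256257*(1/295229) = 256257/295229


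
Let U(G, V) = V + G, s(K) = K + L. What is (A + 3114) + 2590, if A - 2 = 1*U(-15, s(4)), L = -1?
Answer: 5694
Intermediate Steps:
s(K) = -1 + K (s(K) = K - 1 = -1 + K)
U(G, V) = G + V
A = -10 (A = 2 + 1*(-15 + (-1 + 4)) = 2 + 1*(-15 + 3) = 2 + 1*(-12) = 2 - 12 = -10)
(A + 3114) + 2590 = (-10 + 3114) + 2590 = 3104 + 2590 = 5694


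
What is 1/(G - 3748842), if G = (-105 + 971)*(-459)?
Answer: -1/4146336 ≈ -2.4118e-7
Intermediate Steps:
G = -397494 (G = 866*(-459) = -397494)
1/(G - 3748842) = 1/(-397494 - 3748842) = 1/(-4146336) = -1/4146336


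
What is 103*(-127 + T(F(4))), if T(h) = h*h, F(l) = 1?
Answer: -12978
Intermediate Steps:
T(h) = h²
103*(-127 + T(F(4))) = 103*(-127 + 1²) = 103*(-127 + 1) = 103*(-126) = -12978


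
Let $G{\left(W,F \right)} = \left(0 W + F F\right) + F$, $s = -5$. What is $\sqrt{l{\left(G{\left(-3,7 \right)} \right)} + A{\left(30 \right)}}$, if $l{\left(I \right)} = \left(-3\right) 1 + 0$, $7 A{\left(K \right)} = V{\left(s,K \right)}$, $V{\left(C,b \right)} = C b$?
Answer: $\frac{3 i \sqrt{133}}{7} \approx 4.9425 i$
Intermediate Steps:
$G{\left(W,F \right)} = F + F^{2}$ ($G{\left(W,F \right)} = \left(0 + F^{2}\right) + F = F^{2} + F = F + F^{2}$)
$A{\left(K \right)} = - \frac{5 K}{7}$ ($A{\left(K \right)} = \frac{\left(-5\right) K}{7} = - \frac{5 K}{7}$)
$l{\left(I \right)} = -3$ ($l{\left(I \right)} = -3 + 0 = -3$)
$\sqrt{l{\left(G{\left(-3,7 \right)} \right)} + A{\left(30 \right)}} = \sqrt{-3 - \frac{150}{7}} = \sqrt{- \frac{171}{7}} = \frac{3 i \sqrt{133}}{7}$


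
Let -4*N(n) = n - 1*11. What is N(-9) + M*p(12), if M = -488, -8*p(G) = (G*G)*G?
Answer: 105413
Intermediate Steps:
p(G) = -G³/8 (p(G) = -G*G*G/8 = -G²*G/8 = -G³/8)
N(n) = 11/4 - n/4 (N(n) = -(n - 1*11)/4 = -(n - 11)/4 = -(-11 + n)/4 = 11/4 - n/4)
N(-9) + M*p(12) = (11/4 - ¼*(-9)) - (-61)*12³ = (11/4 + 9/4) - (-61)*1728 = 5 - 488*(-216) = 5 + 105408 = 105413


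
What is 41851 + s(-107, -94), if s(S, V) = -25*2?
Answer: 41801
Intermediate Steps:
s(S, V) = -50
41851 + s(-107, -94) = 41851 - 50 = 41801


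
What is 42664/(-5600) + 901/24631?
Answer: -130726423/17241700 ≈ -7.5820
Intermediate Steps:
42664/(-5600) + 901/24631 = 42664*(-1/5600) + 901*(1/24631) = -5333/700 + 901/24631 = -130726423/17241700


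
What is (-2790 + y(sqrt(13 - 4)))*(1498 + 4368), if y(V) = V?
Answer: -16348542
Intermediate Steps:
(-2790 + y(sqrt(13 - 4)))*(1498 + 4368) = (-2790 + sqrt(13 - 4))*(1498 + 4368) = (-2790 + sqrt(9))*5866 = (-2790 + 3)*5866 = -2787*5866 = -16348542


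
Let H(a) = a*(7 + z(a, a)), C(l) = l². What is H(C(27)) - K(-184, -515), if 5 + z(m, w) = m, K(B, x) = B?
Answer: 533083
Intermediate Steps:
z(m, w) = -5 + m
H(a) = a*(2 + a) (H(a) = a*(7 + (-5 + a)) = a*(2 + a))
H(C(27)) - K(-184, -515) = 27²*(2 + 27²) - 1*(-184) = 729*(2 + 729) + 184 = 729*731 + 184 = 532899 + 184 = 533083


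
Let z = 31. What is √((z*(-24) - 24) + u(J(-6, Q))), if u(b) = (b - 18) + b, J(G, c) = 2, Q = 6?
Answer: I*√782 ≈ 27.964*I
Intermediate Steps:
u(b) = -18 + 2*b (u(b) = (-18 + b) + b = -18 + 2*b)
√((z*(-24) - 24) + u(J(-6, Q))) = √((31*(-24) - 24) + (-18 + 2*2)) = √((-744 - 24) + (-18 + 4)) = √(-768 - 14) = √(-782) = I*√782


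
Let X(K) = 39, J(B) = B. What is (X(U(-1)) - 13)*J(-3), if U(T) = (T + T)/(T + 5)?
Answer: -78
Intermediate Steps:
U(T) = 2*T/(5 + T) (U(T) = (2*T)/(5 + T) = 2*T/(5 + T))
(X(U(-1)) - 13)*J(-3) = (39 - 13)*(-3) = 26*(-3) = -78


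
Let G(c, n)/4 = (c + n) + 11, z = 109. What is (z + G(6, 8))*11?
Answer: 2299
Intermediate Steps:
G(c, n) = 44 + 4*c + 4*n (G(c, n) = 4*((c + n) + 11) = 4*(11 + c + n) = 44 + 4*c + 4*n)
(z + G(6, 8))*11 = (109 + (44 + 4*6 + 4*8))*11 = (109 + (44 + 24 + 32))*11 = (109 + 100)*11 = 209*11 = 2299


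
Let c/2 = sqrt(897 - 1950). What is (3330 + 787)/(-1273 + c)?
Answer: -5240941/1624741 - 74106*I*sqrt(13)/1624741 ≈ -3.2257 - 0.16445*I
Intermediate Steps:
c = 18*I*sqrt(13) (c = 2*sqrt(897 - 1950) = 2*sqrt(-1053) = 2*(9*I*sqrt(13)) = 18*I*sqrt(13) ≈ 64.9*I)
(3330 + 787)/(-1273 + c) = (3330 + 787)/(-1273 + 18*I*sqrt(13)) = 4117/(-1273 + 18*I*sqrt(13))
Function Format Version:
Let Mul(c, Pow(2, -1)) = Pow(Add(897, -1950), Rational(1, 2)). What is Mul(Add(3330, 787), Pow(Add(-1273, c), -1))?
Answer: Add(Rational(-5240941, 1624741), Mul(Rational(-74106, 1624741), I, Pow(13, Rational(1, 2)))) ≈ Add(-3.2257, Mul(-0.16445, I))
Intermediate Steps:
c = Mul(18, I, Pow(13, Rational(1, 2))) (c = Mul(2, Pow(Add(897, -1950), Rational(1, 2))) = Mul(2, Pow(-1053, Rational(1, 2))) = Mul(2, Mul(9, I, Pow(13, Rational(1, 2)))) = Mul(18, I, Pow(13, Rational(1, 2))) ≈ Mul(64.900, I))
Mul(Add(3330, 787), Pow(Add(-1273, c), -1)) = Mul(Add(3330, 787), Pow(Add(-1273, Mul(18, I, Pow(13, Rational(1, 2)))), -1)) = Mul(4117, Pow(Add(-1273, Mul(18, I, Pow(13, Rational(1, 2)))), -1))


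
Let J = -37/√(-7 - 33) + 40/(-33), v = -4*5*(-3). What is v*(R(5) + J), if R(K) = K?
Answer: 2500/11 + 111*I*√10 ≈ 227.27 + 351.01*I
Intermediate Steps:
v = 60 (v = -20*(-3) = 60)
J = -40/33 + 37*I*√10/20 (J = -37*(-I*√10/20) + 40*(-1/33) = -37*(-I*√10/20) - 40/33 = -(-37)*I*√10/20 - 40/33 = 37*I*√10/20 - 40/33 = -40/33 + 37*I*√10/20 ≈ -1.2121 + 5.8502*I)
v*(R(5) + J) = 60*(5 + (-40/33 + 37*I*√10/20)) = 60*(125/33 + 37*I*√10/20) = 2500/11 + 111*I*√10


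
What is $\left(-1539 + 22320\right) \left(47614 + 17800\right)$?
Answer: $1359368334$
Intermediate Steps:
$\left(-1539 + 22320\right) \left(47614 + 17800\right) = 20781 \cdot 65414 = 1359368334$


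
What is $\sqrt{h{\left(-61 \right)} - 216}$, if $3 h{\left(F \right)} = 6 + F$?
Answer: $\frac{i \sqrt{2109}}{3} \approx 15.308 i$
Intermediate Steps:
$h{\left(F \right)} = 2 + \frac{F}{3}$ ($h{\left(F \right)} = \frac{6 + F}{3} = 2 + \frac{F}{3}$)
$\sqrt{h{\left(-61 \right)} - 216} = \sqrt{\left(2 + \frac{1}{3} \left(-61\right)\right) - 216} = \sqrt{\left(2 - \frac{61}{3}\right) - 216} = \sqrt{- \frac{55}{3} - 216} = \sqrt{- \frac{703}{3}} = \frac{i \sqrt{2109}}{3}$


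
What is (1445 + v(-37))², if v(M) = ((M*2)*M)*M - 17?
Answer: 9975614884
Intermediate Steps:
v(M) = -17 + 2*M³ (v(M) = ((2*M)*M)*M - 17 = (2*M²)*M - 17 = 2*M³ - 17 = -17 + 2*M³)
(1445 + v(-37))² = (1445 + (-17 + 2*(-37)³))² = (1445 + (-17 + 2*(-50653)))² = (1445 + (-17 - 101306))² = (1445 - 101323)² = (-99878)² = 9975614884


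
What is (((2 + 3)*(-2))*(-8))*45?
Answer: 3600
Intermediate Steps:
(((2 + 3)*(-2))*(-8))*45 = ((5*(-2))*(-8))*45 = -10*(-8)*45 = 80*45 = 3600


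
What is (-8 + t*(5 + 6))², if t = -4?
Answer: 2704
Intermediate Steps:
(-8 + t*(5 + 6))² = (-8 - 4*(5 + 6))² = (-8 - 4*11)² = (-8 - 44)² = (-52)² = 2704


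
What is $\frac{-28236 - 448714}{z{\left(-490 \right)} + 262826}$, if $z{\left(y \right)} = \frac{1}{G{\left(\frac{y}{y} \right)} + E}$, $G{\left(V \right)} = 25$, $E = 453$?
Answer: $- \frac{227982100}{125630829} \approx -1.8147$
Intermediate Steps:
$z{\left(y \right)} = \frac{1}{478}$ ($z{\left(y \right)} = \frac{1}{25 + 453} = \frac{1}{478}$)
$\frac{-28236 - 448714}{z{\left(-490 \right)} + 262826} = \frac{-28236 - 448714}{\frac{1}{478} + 262826} = - \frac{476950}{\frac{125630829}{478}} = \left(-476950\right) \frac{478}{125630829} = - \frac{227982100}{125630829}$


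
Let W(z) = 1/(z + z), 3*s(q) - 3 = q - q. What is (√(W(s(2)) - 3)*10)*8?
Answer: 40*I*√10 ≈ 126.49*I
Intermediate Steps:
s(q) = 1 (s(q) = 1 + (q - q)/3 = 1 + (⅓)*0 = 1 + 0 = 1)
W(z) = 1/(2*z)
(√(W(s(2)) - 3)*10)*8 = (√((½)/1 - 3)*10)*8 = (√((½)*1 - 3)*10)*8 = (√(½ - 3)*10)*8 = (√(-5/2)*10)*8 = ((I*√10/2)*10)*8 = (5*I*√10)*8 = 40*I*√10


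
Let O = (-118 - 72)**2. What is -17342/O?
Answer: -8671/18050 ≈ -0.48039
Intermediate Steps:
O = 36100 (O = (-190)**2 = 36100)
-17342/O = -17342/36100 = -17342*1/36100 = -8671/18050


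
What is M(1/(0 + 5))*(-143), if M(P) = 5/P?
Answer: -3575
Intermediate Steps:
M(1/(0 + 5))*(-143) = (5/(1/(0 + 5)))*(-143) = (5/(1/5))*(-143) = (5*5)*(-143) = 25*(-143) = -3575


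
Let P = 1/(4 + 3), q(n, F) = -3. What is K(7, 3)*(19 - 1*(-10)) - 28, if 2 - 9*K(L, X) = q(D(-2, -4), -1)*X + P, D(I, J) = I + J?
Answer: 440/63 ≈ 6.9841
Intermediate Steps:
P = ⅐ (P = 1/7 = ⅐ ≈ 0.14286)
K(L, X) = 13/63 + X/3 (K(L, X) = 2/9 - (-3*X + ⅐)/9 = 2/9 - (⅐ - 3*X)/9 = 2/9 + (-1/63 + X/3) = 13/63 + X/3)
K(7, 3)*(19 - 1*(-10)) - 28 = (13/63 + (⅓)*3)*(19 - 1*(-10)) - 28 = (13/63 + 1)*(19 + 10) - 28 = (76/63)*29 - 28 = 2204/63 - 28 = 440/63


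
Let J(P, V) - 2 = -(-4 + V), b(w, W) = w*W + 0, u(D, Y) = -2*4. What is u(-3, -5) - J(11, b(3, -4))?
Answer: -26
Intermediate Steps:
u(D, Y) = -8
b(w, W) = W*w (b(w, W) = W*w + 0 = W*w)
J(P, V) = 6 - V (J(P, V) = 2 - (-4 + V) = 2 + (4 - V) = 6 - V)
u(-3, -5) - J(11, b(3, -4)) = -8 - (6 - (-4)*3) = -8 - (6 - 1*(-12)) = -8 - (6 + 12) = -8 - 1*18 = -8 - 18 = -26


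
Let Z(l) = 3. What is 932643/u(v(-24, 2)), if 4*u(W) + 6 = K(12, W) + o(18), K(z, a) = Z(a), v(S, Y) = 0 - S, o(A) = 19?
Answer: 932643/4 ≈ 2.3316e+5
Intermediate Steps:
v(S, Y) = -S
K(z, a) = 3
u(W) = 4 (u(W) = -3/2 + (3 + 19)/4 = -3/2 + (¼)*22 = -3/2 + 11/2 = 4)
932643/u(v(-24, 2)) = 932643/4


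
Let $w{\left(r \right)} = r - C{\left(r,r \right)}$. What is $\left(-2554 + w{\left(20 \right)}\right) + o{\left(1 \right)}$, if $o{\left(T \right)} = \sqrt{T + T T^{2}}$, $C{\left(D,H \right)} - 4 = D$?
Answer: $-2558 + \sqrt{2} \approx -2556.6$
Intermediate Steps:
$C{\left(D,H \right)} = 4 + D$
$w{\left(r \right)} = -4$ ($w{\left(r \right)} = r - \left(4 + r\right) = -4$)
$o{\left(T \right)} = \sqrt{T + T^{3}}$
$\left(-2554 + w{\left(20 \right)}\right) + o{\left(1 \right)} = \left(-2554 - 4\right) + \sqrt{1 + 1^{3}} = -2558 + \sqrt{1 + 1} = -2558 + \sqrt{2}$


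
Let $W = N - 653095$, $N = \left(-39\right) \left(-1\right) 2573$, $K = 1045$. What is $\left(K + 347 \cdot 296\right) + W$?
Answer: $-448991$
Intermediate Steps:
$N = 100347$ ($N = 39 \cdot 2573 = 100347$)
$W = -552748$ ($W = 100347 - 653095 = -552748$)
$\left(K + 347 \cdot 296\right) + W = \left(1045 + 347 \cdot 296\right) - 552748 = \left(1045 + 102712\right) - 552748 = 103757 - 552748 = -448991$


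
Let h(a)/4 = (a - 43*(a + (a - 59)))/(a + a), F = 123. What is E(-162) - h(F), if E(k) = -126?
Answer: 338/123 ≈ 2.7480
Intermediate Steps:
h(a) = 2*(2537 - 85*a)/a (h(a) = 4*((a - 43*(a + (a - 59)))/(a + a)) = 4*((a - 43*(a + (-59 + a)))/((2*a))) = 4*((a - 43*(-59 + 2*a))*(1/(2*a))) = 4*((a + (2537 - 86*a))*(1/(2*a))) = 4*((2537 - 85*a)*(1/(2*a))) = 4*((2537 - 85*a)/(2*a)) = 2*(2537 - 85*a)/a)
E(-162) - h(F) = -126 - (-170 + 5074/123) = -126 - 1*(-15836/123) = -126 + 15836/123 = 338/123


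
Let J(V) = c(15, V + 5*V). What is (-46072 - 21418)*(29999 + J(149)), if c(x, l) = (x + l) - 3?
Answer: -2085778450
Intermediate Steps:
c(x, l) = -3 + l + x (c(x, l) = (l + x) - 3 = -3 + l + x)
J(V) = 12 + 6*V (J(V) = -3 + (V + 5*V) + 15 = -3 + 6*V + 15 = 12 + 6*V)
(-46072 - 21418)*(29999 + J(149)) = (-46072 - 21418)*(29999 + (12 + 6*149)) = -67490*(29999 + (12 + 894)) = -67490*(29999 + 906) = -67490*30905 = -2085778450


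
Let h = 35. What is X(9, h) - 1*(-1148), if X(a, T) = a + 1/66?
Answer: 76363/66 ≈ 1157.0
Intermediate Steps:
X(a, T) = 1/66 + a (X(a, T) = a + 1/66 = 1/66 + a)
X(9, h) - 1*(-1148) = (1/66 + 9) - 1*(-1148) = 595/66 + 1148 = 76363/66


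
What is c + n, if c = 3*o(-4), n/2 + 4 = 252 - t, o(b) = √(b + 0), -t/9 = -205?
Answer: -3194 + 6*I ≈ -3194.0 + 6.0*I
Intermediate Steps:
t = 1845 (t = -9*(-205) = 1845)
o(b) = √b
n = -3194 (n = -8 + 2*(252 - 1*1845) = -8 + 2*(252 - 1845) = -8 + 2*(-1593) = -8 - 3186 = -3194)
c = 6*I (c = 3*√(-4) = 3*(2*I) = 6*I ≈ 6.0*I)
c + n = 6*I - 3194 = -3194 + 6*I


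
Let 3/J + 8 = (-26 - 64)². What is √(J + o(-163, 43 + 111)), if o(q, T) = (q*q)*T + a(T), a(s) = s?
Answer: √231774786341/238 ≈ 2022.8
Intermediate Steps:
o(q, T) = T + T*q² (o(q, T) = (q*q)*T + T = q²*T + T = T*q² + T = T + T*q²)
J = 3/8092 (J = 3/(-8 + (-26 - 64)²) = 3/(-8 + (-90)²) = 3/(-8 + 8100) = 3/8092 ≈ 0.00037074)
√(J + o(-163, 43 + 111)) = √(3/8092 + (43 + 111)*(1 + (-163)²)) = √(3/8092 + 154*(1 + 26569)) = √(3/8092 + 154*26570) = √(3/8092 + 4091780) = √(33110683763/8092) = √231774786341/238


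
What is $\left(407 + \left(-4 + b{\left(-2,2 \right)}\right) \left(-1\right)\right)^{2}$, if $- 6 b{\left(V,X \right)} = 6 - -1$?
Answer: $\frac{6115729}{36} \approx 1.6988 \cdot 10^{5}$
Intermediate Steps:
$b{\left(V,X \right)} = - \frac{7}{6}$ ($b{\left(V,X \right)} = - \frac{6 - -1}{6} = - \frac{6 + 1}{6} = \left(- \frac{1}{6}\right) 7 = - \frac{7}{6}$)
$\left(407 + \left(-4 + b{\left(-2,2 \right)}\right) \left(-1\right)\right)^{2} = \left(407 + \left(-4 - \frac{7}{6}\right) \left(-1\right)\right)^{2} = \left(407 - - \frac{31}{6}\right)^{2} = \left(407 + \frac{31}{6}\right)^{2} = \left(\frac{2473}{6}\right)^{2} = \frac{6115729}{36}$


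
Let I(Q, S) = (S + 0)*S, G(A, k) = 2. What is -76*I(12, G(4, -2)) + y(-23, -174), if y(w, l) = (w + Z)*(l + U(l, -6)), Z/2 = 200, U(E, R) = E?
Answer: -131500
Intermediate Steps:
Z = 400 (Z = 2*200 = 400)
I(Q, S) = S² (I(Q, S) = S*S = S²)
y(w, l) = 2*l*(400 + w) (y(w, l) = (w + 400)*(l + l) = (400 + w)*(2*l) = 2*l*(400 + w))
-76*I(12, G(4, -2)) + y(-23, -174) = -76*2² + 2*(-174)*(400 - 23) = -76*4 + 2*(-174)*377 = -304 - 131196 = -131500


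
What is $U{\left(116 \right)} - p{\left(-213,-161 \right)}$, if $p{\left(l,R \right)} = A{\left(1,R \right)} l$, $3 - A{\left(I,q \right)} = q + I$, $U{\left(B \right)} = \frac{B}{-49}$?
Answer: $\frac{1701115}{49} \approx 34717.0$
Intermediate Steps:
$U{\left(B \right)} = - \frac{B}{49}$ ($U{\left(B \right)} = B \left(- \frac{1}{49}\right) = - \frac{B}{49}$)
$A{\left(I,q \right)} = 3 - I - q$ ($A{\left(I,q \right)} = 3 - \left(q + I\right) = 3 - \left(I + q\right) = 3 - I - q$)
$p{\left(l,R \right)} = l \left(2 - R\right)$ ($p{\left(l,R \right)} = \left(3 - 1 - R\right) l = \left(2 - R\right) l = l \left(2 - R\right)$)
$U{\left(116 \right)} - p{\left(-213,-161 \right)} = \left(- \frac{1}{49}\right) 116 - - 213 \left(2 - -161\right) = - \frac{116}{49} - - 213 \left(2 + 161\right) = - \frac{116}{49} - \left(-213\right) 163 = - \frac{116}{49} - -34719 = - \frac{116}{49} + 34719 = \frac{1701115}{49}$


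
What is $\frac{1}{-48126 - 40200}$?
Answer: $- \frac{1}{88326} \approx -1.1322 \cdot 10^{-5}$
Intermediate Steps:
$\frac{1}{-48126 - 40200} = \frac{1}{-88326} = - \frac{1}{88326}$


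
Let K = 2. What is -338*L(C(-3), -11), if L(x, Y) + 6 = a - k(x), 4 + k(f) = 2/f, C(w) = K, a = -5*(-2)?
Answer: -2366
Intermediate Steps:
a = 10
C(w) = 2
k(f) = -4 + 2/f
L(x, Y) = 8 - 2/x (L(x, Y) = -6 + (10 - (-4 + 2/x)) = -6 + (10 + (4 - 2/x)) = -6 + (14 - 2/x) = 8 - 2/x)
-338*L(C(-3), -11) = -338*(8 - 2/2) = -338*(8 - 2*½) = -338*(8 - 1) = -338*7 = -2366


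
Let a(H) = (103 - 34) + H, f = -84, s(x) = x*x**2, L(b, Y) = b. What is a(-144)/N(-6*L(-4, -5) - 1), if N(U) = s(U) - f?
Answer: -75/12251 ≈ -0.0061219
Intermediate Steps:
s(x) = x**3
a(H) = 69 + H
N(U) = 84 + U**3 (N(U) = U**3 - 1*(-84) = U**3 + 84 = 84 + U**3)
a(-144)/N(-6*L(-4, -5) - 1) = (69 - 144)/(84 + (-6*(-4) - 1)**3) = -75/(84 + (24 - 1)**3) = -75/(84 + 23**3) = -75/(84 + 12167) = -75/12251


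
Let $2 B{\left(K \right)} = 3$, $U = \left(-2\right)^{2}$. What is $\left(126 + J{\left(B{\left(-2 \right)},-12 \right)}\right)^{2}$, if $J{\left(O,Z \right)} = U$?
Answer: $16900$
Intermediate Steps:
$U = 4$
$B{\left(K \right)} = \frac{3}{2}$ ($B{\left(K \right)} = \frac{1}{2} \cdot 3 = \frac{3}{2}$)
$J{\left(O,Z \right)} = 4$
$\left(126 + J{\left(B{\left(-2 \right)},-12 \right)}\right)^{2} = \left(126 + 4\right)^{2} = 130^{2} = 16900$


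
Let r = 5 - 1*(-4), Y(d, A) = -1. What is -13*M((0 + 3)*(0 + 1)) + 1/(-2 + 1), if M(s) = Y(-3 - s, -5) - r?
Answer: 129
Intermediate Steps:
r = 9 (r = 5 + 4 = 9)
M(s) = -10 (M(s) = -1 - 1*9 = -1 - 9 = -10)
-13*M((0 + 3)*(0 + 1)) + 1/(-2 + 1) = -13*(-10) + 1/(-2 + 1) = 130 + 1/(-1) = 130 - 1 = 129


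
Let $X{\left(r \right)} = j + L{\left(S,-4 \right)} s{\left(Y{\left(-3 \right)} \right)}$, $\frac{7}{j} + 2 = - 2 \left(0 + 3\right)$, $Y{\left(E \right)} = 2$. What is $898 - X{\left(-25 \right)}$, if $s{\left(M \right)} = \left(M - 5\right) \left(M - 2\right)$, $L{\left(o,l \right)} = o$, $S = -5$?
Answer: $\frac{7191}{8} \approx 898.88$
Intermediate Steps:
$s{\left(M \right)} = \left(-5 + M\right) \left(-2 + M\right)$
$j = - \frac{7}{8}$ ($j = \frac{7}{-2 - 2 \left(0 + 3\right)} = \frac{7}{-2 - 6} = \frac{7}{-8} = 7 \left(- \frac{1}{8}\right) = - \frac{7}{8} \approx -0.875$)
$X{\left(r \right)} = - \frac{7}{8}$ ($X{\left(r \right)} = - \frac{7}{8} - 5 \left(10 + 2^{2} - 14\right) = - \frac{7}{8} - 5 \left(10 + 4 - 14\right) = - \frac{7}{8} - 0 = - \frac{7}{8} + 0 = - \frac{7}{8}$)
$898 - X{\left(-25 \right)} = 898 - - \frac{7}{8} = 898 + \frac{7}{8} = \frac{7191}{8}$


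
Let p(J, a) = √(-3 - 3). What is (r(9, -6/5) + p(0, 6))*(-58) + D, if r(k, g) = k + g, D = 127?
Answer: -1627/5 - 58*I*√6 ≈ -325.4 - 142.07*I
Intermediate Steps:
p(J, a) = I*√6 (p(J, a) = √(-6) = I*√6)
r(k, g) = g + k
(r(9, -6/5) + p(0, 6))*(-58) + D = ((-6/5 + 9) + I*√6)*(-58) + 127 = (39/5 + I*√6)*(-58) + 127 = (-2262/5 - 58*I*√6) + 127 = -1627/5 - 58*I*√6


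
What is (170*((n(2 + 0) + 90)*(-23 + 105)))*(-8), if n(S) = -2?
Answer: -9813760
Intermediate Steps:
(170*((n(2 + 0) + 90)*(-23 + 105)))*(-8) = (170*((-2 + 90)*(-23 + 105)))*(-8) = (170*(88*82))*(-8) = (170*7216)*(-8) = 1226720*(-8) = -9813760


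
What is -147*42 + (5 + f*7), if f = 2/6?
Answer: -18500/3 ≈ -6166.7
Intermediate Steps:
f = ⅓ (f = 2*(⅙) = ⅓ ≈ 0.33333)
-147*42 + (5 + f*7) = -147*42 + (5 + (⅓)*7) = -6174 + (5 + 7/3) = -6174 + 22/3 = -18500/3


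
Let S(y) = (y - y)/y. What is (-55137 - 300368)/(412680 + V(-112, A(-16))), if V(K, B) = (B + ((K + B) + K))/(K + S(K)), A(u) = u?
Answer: -2488535/2888776 ≈ -0.86145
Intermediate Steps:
S(y) = 0 (S(y) = 0/y = 0)
V(K, B) = (2*B + 2*K)/K (V(K, B) = (B + ((K + B) + K))/(K + 0) = (B + ((B + K) + K))/K = (B + (B + 2*K))/K = (2*B + 2*K)/K)
(-55137 - 300368)/(412680 + V(-112, A(-16))) = (-55137 - 300368)/(412680 + (2 + 2*(-16)/(-112))) = -355505/(412680 + (2 + 2*(-16)*(-1/112))) = -355505/(412680 + (2 + 2/7)) = -355505/(412680 + 16/7) = -355505/2888776/7 = -355505*7/2888776 = -2488535/2888776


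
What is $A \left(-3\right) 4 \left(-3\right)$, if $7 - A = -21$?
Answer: $1008$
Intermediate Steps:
$A = 28$ ($A = 7 - -21 = 7 + 21 = 28$)
$A \left(-3\right) 4 \left(-3\right) = 28 \left(-3\right) 4 \left(-3\right) = 28 \left(\left(-12\right) \left(-3\right)\right) = 28 \cdot 36 = 1008$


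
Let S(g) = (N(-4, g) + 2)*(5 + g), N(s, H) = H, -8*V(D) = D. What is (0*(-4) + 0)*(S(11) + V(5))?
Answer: 0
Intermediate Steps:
V(D) = -D/8
S(g) = (2 + g)*(5 + g) (S(g) = (g + 2)*(5 + g) = (2 + g)*(5 + g))
(0*(-4) + 0)*(S(11) + V(5)) = (0*(-4) + 0)*((10 + 11² + 7*11) - ⅛*5) = (0 + 0)*((10 + 121 + 77) - 5/8) = 0*(208 - 5/8) = 0*(1659/8) = 0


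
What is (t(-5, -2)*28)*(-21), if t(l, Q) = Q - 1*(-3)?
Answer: -588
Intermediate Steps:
t(l, Q) = 3 + Q (t(l, Q) = Q + 3 = 3 + Q)
(t(-5, -2)*28)*(-21) = ((3 - 2)*28)*(-21) = (1*28)*(-21) = 28*(-21) = -588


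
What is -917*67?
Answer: -61439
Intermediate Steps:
-917*67 = -1*61439 = -61439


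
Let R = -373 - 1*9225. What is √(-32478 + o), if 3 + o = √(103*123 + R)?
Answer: √(-32481 + √3071) ≈ 180.07*I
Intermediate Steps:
R = -9598 (R = -373 - 9225 = -9598)
o = -3 + √3071 (o = -3 + √(103*123 - 9598) = -3 + √(12669 - 9598) = -3 + √3071 ≈ 52.417)
√(-32478 + o) = √(-32478 + (-3 + √3071)) = √(-32481 + √3071)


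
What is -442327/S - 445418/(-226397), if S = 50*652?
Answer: -85620879019/7380542200 ≈ -11.601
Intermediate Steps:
S = 32600
-442327/S - 445418/(-226397) = -442327/32600 - 445418/(-226397) = -442327*1/32600 - 445418*(-1/226397) = -442327/32600 + 445418/226397 = -85620879019/7380542200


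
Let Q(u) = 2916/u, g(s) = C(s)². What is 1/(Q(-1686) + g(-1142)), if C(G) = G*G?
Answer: 281/477937090629290 ≈ 5.8794e-13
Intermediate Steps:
C(G) = G²
g(s) = s⁴ (g(s) = (s²)² = s⁴)
1/(Q(-1686) + g(-1142)) = 1/(2916/(-1686) + (-1142)⁴) = 1/(2916*(-1/1686) + 1700843738896) = 1/(-486/281 + 1700843738896) = 1/(477937090629290/281) = 281/477937090629290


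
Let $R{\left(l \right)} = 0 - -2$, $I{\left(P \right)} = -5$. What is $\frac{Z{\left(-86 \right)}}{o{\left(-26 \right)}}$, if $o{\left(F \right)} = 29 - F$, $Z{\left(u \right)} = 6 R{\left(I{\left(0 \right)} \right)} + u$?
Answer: $- \frac{74}{55} \approx -1.3455$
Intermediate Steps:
$R{\left(l \right)} = 2$ ($R{\left(l \right)} = 0 + 2 = 2$)
$Z{\left(u \right)} = 12 + u$ ($Z{\left(u \right)} = 6 \cdot 2 + u = 12 + u$)
$\frac{Z{\left(-86 \right)}}{o{\left(-26 \right)}} = \frac{12 - 86}{29 - -26} = - \frac{74}{29 + 26} = - \frac{74}{55}$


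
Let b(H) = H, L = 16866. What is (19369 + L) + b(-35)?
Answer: 36200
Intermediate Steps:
(19369 + L) + b(-35) = (19369 + 16866) - 35 = 36235 - 35 = 36200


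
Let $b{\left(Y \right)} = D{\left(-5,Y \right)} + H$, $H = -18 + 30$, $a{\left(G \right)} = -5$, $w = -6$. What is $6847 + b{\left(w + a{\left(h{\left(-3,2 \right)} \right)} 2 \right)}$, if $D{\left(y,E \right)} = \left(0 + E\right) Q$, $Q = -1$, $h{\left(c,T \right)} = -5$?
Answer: $6875$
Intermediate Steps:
$D{\left(y,E \right)} = - E$ ($D{\left(y,E \right)} = \left(0 + E\right) \left(-1\right) = E \left(-1\right) = - E$)
$H = 12$
$b{\left(Y \right)} = 12 - Y$ ($b{\left(Y \right)} = - Y + 12 = 12 - Y$)
$6847 + b{\left(w + a{\left(h{\left(-3,2 \right)} \right)} 2 \right)} = 6847 + \left(12 - \left(-6 - 10\right)\right) = 6847 + \left(12 - -16\right) = 6847 + \left(12 + 16\right) = 6847 + 28 = 6875$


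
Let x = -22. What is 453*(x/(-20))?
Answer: 4983/10 ≈ 498.30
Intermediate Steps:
453*(x/(-20)) = 453*(-22/(-20)) = 453*(-22*(-1/20)) = 453*(11/10) = 4983/10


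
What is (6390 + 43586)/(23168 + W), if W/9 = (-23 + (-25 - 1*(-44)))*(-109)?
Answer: 12494/6773 ≈ 1.8447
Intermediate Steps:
W = 3924 (W = 9*((-23 + (-25 - 1*(-44)))*(-109)) = 9*((-23 + (-25 + 44))*(-109)) = 9*((-23 + 19)*(-109)) = 9*(-4*(-109)) = 9*436 = 3924)
(6390 + 43586)/(23168 + W) = (6390 + 43586)/(23168 + 3924) = 49976/27092 = 49976*(1/27092) = 12494/6773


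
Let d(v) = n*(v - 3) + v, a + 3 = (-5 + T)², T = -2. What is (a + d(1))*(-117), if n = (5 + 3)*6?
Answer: 5733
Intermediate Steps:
n = 48 (n = 8*6 = 48)
a = 46 (a = -3 + (-5 - 2)² = -3 + (-7)² = -3 + 49 = 46)
d(v) = -144 + 49*v (d(v) = 48*(v - 3) + v = 48*(-3 + v) + v = (-144 + 48*v) + v = -144 + 49*v)
(a + d(1))*(-117) = (46 + (-144 + 49*1))*(-117) = (46 + (-144 + 49))*(-117) = (46 - 95)*(-117) = -49*(-117) = 5733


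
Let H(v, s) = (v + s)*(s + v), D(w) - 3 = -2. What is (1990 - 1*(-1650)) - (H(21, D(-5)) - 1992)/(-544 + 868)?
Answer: 295217/81 ≈ 3644.7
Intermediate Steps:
D(w) = 1 (D(w) = 3 - 2 = 1)
H(v, s) = (s + v)**2 (H(v, s) = (s + v)*(s + v) = (s + v)**2)
(1990 - 1*(-1650)) - (H(21, D(-5)) - 1992)/(-544 + 868) = (1990 - 1*(-1650)) - ((1 + 21)**2 - 1992)/(-544 + 868) = (1990 + 1650) - (22**2 - 1992)/324 = 3640 - (484 - 1992)/324 = 3640 - (-1508)/324 = 3640 - 1*(-377/81) = 3640 + 377/81 = 295217/81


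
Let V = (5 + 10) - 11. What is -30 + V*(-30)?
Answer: -150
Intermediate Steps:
V = 4 (V = 15 - 11 = 4)
-30 + V*(-30) = -30 + 4*(-30) = -30 - 120 = -150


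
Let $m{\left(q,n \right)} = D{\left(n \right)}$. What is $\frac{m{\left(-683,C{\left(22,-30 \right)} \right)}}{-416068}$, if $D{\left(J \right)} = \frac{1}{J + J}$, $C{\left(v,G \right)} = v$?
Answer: $- \frac{1}{18306992} \approx -5.4624 \cdot 10^{-8}$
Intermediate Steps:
$D{\left(J \right)} = \frac{1}{2 J}$
$m{\left(q,n \right)} = \frac{1}{2 n}$
$\frac{m{\left(-683,C{\left(22,-30 \right)} \right)}}{-416068} = \frac{\frac{1}{2} \cdot \frac{1}{22}}{-416068} = \frac{1}{2} \cdot \frac{1}{22} \left(- \frac{1}{416068}\right) = \frac{1}{44} \left(- \frac{1}{416068}\right) = - \frac{1}{18306992}$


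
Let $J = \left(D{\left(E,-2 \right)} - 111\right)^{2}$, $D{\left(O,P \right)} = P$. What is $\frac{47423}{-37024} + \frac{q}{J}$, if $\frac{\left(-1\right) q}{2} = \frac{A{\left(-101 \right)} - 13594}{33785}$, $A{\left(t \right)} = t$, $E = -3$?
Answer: $- \frac{4091459929787}{3194435644192} \approx -1.2808$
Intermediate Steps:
$J = 12769$ ($J = \left(-2 - 111\right)^{2} = \left(-113\right)^{2} = 12769$)
$q = \frac{5478}{6757}$ ($q = - 2 \frac{-101 - 13594}{33785} = - 2 \left(-101 - 13594\right) \frac{1}{33785} = - 2 \left(\left(-13695\right) \frac{1}{33785}\right) = \left(-2\right) \left(- \frac{2739}{6757}\right) = \frac{5478}{6757} \approx 0.81071$)
$\frac{47423}{-37024} + \frac{q}{J} = \frac{47423}{-37024} + \frac{5478}{6757 \cdot 12769} = 47423 \left(- \frac{1}{37024}\right) + \frac{5478}{6757} \cdot \frac{1}{12769} = - \frac{47423}{37024} + \frac{5478}{86280133} = - \frac{4091459929787}{3194435644192}$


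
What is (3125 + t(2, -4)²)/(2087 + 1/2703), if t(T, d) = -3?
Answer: 4235601/2820581 ≈ 1.5017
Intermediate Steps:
(3125 + t(2, -4)²)/(2087 + 1/2703) = (3125 + (-3)²)/(2087 + 1/2703) = (3125 + 9)/(2087 + 1/2703) = 3134/(5641162/2703) = 3134*(2703/5641162) = 4235601/2820581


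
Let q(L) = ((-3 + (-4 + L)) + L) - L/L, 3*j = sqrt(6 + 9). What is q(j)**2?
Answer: 212/3 - 32*sqrt(15)/3 ≈ 29.355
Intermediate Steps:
j = sqrt(15)/3 (j = sqrt(6 + 9)/3 = sqrt(15)/3 ≈ 1.2910)
q(L) = -8 + 2*L (q(L) = ((-7 + L) + L) - 1*1 = (-7 + 2*L) - 1 = -8 + 2*L)
q(j)**2 = (-8 + 2*(sqrt(15)/3))**2 = (-8 + 2*sqrt(15)/3)**2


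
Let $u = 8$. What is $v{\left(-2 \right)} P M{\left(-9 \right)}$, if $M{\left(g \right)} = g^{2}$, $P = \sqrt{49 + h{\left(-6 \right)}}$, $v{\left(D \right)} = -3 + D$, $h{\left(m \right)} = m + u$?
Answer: $- 405 \sqrt{51} \approx -2892.3$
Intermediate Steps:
$h{\left(m \right)} = 8 + m$ ($h{\left(m \right)} = m + 8 = 8 + m$)
$P = \sqrt{51}$ ($P = \sqrt{49 + \left(8 - 6\right)} = \sqrt{49 + 2} = \sqrt{51} \approx 7.1414$)
$v{\left(-2 \right)} P M{\left(-9 \right)} = \left(-3 - 2\right) \sqrt{51} \left(-9\right)^{2} = - 5 \sqrt{51} \cdot 81 = - 405 \sqrt{51}$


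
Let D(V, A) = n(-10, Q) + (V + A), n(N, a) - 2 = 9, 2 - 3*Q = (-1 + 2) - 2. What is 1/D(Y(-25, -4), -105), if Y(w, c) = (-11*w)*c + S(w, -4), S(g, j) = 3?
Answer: -1/1191 ≈ -0.00083963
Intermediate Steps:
Q = 1 (Q = ⅔ - ((-1 + 2) - 2)/3 = ⅔ - (1 - 2)/3 = ⅔ - ⅓*(-1) = ⅔ + ⅓ = 1)
Y(w, c) = 3 - 11*c*w (Y(w, c) = (-11*w)*c + 3 = -11*c*w + 3 = 3 - 11*c*w)
n(N, a) = 11 (n(N, a) = 2 + 9 = 11)
D(V, A) = 11 + A + V (D(V, A) = 11 + (V + A) = 11 + (A + V) = 11 + A + V)
1/D(Y(-25, -4), -105) = 1/(11 - 105 + (3 - 11*(-4)*(-25))) = 1/(11 - 105 + (3 - 1100)) = 1/(11 - 105 - 1097) = 1/(-1191) = -1/1191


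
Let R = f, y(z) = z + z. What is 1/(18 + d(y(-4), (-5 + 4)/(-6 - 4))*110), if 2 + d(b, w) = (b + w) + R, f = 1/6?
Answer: -3/3158 ≈ -0.00094997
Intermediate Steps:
y(z) = 2*z
f = ⅙ ≈ 0.16667
R = ⅙ ≈ 0.16667
d(b, w) = -11/6 + b + w (d(b, w) = -2 + ((b + w) + ⅙) = -2 + (⅙ + b + w) = -11/6 + b + w)
1/(18 + d(y(-4), (-5 + 4)/(-6 - 4))*110) = 1/(18 + (-11/6 + 2*(-4) + (-5 + 4)/(-6 - 4))*110) = 1/(18 + (-11/6 - 8 - 1/(-10))*110) = 1/(18 + (-11/6 - 8 - 1*(-⅒))*110) = 1/(18 + (-11/6 - 8 + ⅒)*110) = 1/(18 - 146/15*110) = 1/(18 - 3212/3) = 1/(-3158/3) = -3/3158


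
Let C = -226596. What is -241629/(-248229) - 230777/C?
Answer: 4149544771/2083248092 ≈ 1.9919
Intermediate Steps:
-241629/(-248229) - 230777/C = -241629/(-248229) - 230777/(-226596) = -241629*(-1/248229) - 230777*(-1/226596) = 80543/82743 + 230777/226596 = 4149544771/2083248092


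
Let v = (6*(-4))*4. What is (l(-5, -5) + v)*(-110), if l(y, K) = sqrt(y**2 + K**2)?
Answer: 10560 - 550*sqrt(2) ≈ 9782.2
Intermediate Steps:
l(y, K) = sqrt(K**2 + y**2)
v = -96 (v = -24*4 = -96)
(l(-5, -5) + v)*(-110) = (sqrt((-5)**2 + (-5)**2) - 96)*(-110) = (sqrt(25 + 25) - 96)*(-110) = (sqrt(50) - 96)*(-110) = (5*sqrt(2) - 96)*(-110) = (-96 + 5*sqrt(2))*(-110) = 10560 - 550*sqrt(2)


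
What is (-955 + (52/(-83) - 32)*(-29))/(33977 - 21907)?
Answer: -733/1001810 ≈ -0.00073168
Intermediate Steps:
(-955 + (52/(-83) - 32)*(-29))/(33977 - 21907) = (-955 + (52*(-1/83) - 32)*(-29))/12070 = (-955 + (-52/83 - 32)*(-29))*(1/12070) = (-955 - 2708/83*(-29))*(1/12070) = (-955 + 78532/83)*(1/12070) = -733/83*1/12070 = -733/1001810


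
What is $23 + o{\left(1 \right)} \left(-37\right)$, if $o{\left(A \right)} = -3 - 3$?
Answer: $245$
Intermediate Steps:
$o{\left(A \right)} = -6$
$23 + o{\left(1 \right)} \left(-37\right) = 23 - -222 = 23 + 222 = 245$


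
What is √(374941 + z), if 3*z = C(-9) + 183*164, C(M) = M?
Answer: √384942 ≈ 620.44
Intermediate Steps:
z = 10001 (z = (-9 + 183*164)/3 = (-9 + 30012)/3 = (⅓)*30003 = 10001)
√(374941 + z) = √(374941 + 10001) = √384942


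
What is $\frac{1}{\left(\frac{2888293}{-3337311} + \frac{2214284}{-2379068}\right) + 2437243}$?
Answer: $\frac{1984922451537}{4837734785251442179} \approx 4.103 \cdot 10^{-7}$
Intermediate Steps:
$\frac{1}{\left(\frac{2888293}{-3337311} + \frac{2214284}{-2379068}\right) + 2437243} = \frac{1}{\left(2888293 \left(- \frac{1}{3337311}\right) + 2214284 \left(- \frac{1}{2379068}\right)\right) + 2437243} = \frac{1}{\left(- \frac{2888293}{3337311} - \frac{553571}{594767}\right) + 2437243} = \frac{1}{- \frac{3565299950312}{1984922451537} + 2437243} = \frac{1}{\frac{4837734785251442179}{1984922451537}} = \frac{1984922451537}{4837734785251442179}$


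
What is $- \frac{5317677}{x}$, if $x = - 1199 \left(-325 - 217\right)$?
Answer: $- \frac{5317677}{649858} \approx -8.1828$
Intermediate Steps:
$x = 649858$ ($x = \left(-1199\right) \left(-542\right) = 649858$)
$- \frac{5317677}{x} = - \frac{5317677}{649858}$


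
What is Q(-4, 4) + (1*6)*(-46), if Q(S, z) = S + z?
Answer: -276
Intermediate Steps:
Q(-4, 4) + (1*6)*(-46) = (-4 + 4) + (1*6)*(-46) = 0 + 6*(-46) = 0 - 276 = -276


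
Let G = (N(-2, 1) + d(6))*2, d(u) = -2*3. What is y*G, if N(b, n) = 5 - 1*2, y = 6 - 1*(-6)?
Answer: -72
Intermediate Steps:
y = 12 (y = 6 + 6 = 12)
d(u) = -6
N(b, n) = 3 (N(b, n) = 5 - 2 = 3)
G = -6 (G = (3 - 6)*2 = -3*2 = -6)
y*G = 12*(-6) = -72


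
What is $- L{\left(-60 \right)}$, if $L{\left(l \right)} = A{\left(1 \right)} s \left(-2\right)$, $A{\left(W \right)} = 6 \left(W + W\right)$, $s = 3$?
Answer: $72$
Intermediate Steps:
$A{\left(W \right)} = 12 W$ ($A{\left(W \right)} = 6 \cdot 2 W = 12 W$)
$L{\left(l \right)} = -72$ ($L{\left(l \right)} = 12 \cdot 1 \cdot 3 \left(-2\right) = 12 \cdot 3 \left(-2\right) = 36 \left(-2\right) = -72$)
$- L{\left(-60 \right)} = \left(-1\right) \left(-72\right) = 72$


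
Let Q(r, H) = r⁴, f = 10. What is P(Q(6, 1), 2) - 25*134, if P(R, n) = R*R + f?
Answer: 1676276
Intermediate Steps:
P(R, n) = 10 + R² (P(R, n) = R*R + 10 = R² + 10 = 10 + R²)
P(Q(6, 1), 2) - 25*134 = (10 + (6⁴)²) - 25*134 = (10 + 1296²) - 3350 = (10 + 1679616) - 3350 = 1679626 - 3350 = 1676276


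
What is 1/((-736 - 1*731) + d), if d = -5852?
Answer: -1/7319 ≈ -0.00013663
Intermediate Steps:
1/((-736 - 1*731) + d) = 1/((-736 - 1*731) - 5852) = 1/((-736 - 731) - 5852) = 1/(-1467 - 5852) = 1/(-7319) = -1/7319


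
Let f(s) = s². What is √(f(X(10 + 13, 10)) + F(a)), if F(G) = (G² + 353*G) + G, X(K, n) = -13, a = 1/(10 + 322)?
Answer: √18745385/332 ≈ 13.041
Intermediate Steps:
a = 1/332 ≈ 0.0030120
F(G) = G² + 354*G
√(f(X(10 + 13, 10)) + F(a)) = √((-13)² + (354 + 1/332)/332) = √(169 + (1/332)*(117529/332)) = √(169 + 117529/110224) = √(18745385/110224) = √18745385/332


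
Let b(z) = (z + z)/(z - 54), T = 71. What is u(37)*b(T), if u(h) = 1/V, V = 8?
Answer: 71/68 ≈ 1.0441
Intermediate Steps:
u(h) = ⅛ (u(h) = 1/8 = ⅛)
b(z) = 2*z/(-54 + z) (b(z) = (2*z)/(-54 + z) = 2*z/(-54 + z))
u(37)*b(T) = (2*71/(-54 + 71))/8 = (2*71/17)/8 = (2*71*(1/17))/8 = (⅛)*(142/17) = 71/68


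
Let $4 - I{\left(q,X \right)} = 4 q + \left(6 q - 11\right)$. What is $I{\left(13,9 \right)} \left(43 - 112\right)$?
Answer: $7935$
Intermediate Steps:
$I{\left(q,X \right)} = 15 - 10 q$ ($I{\left(q,X \right)} = 4 - \left(4 q + \left(6 q - 11\right)\right) = 4 - \left(4 q + \left(-11 + 6 q\right)\right) = 4 - \left(-11 + 10 q\right) = 15 - 10 q$)
$I{\left(13,9 \right)} \left(43 - 112\right) = \left(15 - 130\right) \left(43 - 112\right) = \left(15 - 130\right) \left(-69\right) = \left(-115\right) \left(-69\right) = 7935$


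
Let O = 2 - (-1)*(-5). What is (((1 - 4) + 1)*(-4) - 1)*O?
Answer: -21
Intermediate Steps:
O = -3 (O = 2 - 1*5 = 2 - 5 = -3)
(((1 - 4) + 1)*(-4) - 1)*O = (((1 - 4) + 1)*(-4) - 1)*(-3) = ((-3 + 1)*(-4) - 1)*(-3) = (-2*(-4) - 1)*(-3) = (8 - 1)*(-3) = 7*(-3) = -21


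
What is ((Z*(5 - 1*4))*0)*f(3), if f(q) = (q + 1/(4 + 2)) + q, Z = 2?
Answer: 0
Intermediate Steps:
f(q) = 1/6 + 2*q (f(q) = (q + 1/6) + q = (1/6 + q) + q = 1/6 + 2*q)
((Z*(5 - 1*4))*0)*f(3) = ((2*(5 - 1*4))*0)*(1/6 + 2*3) = ((2*(5 - 4))*0)*(1/6 + 6) = ((2*1)*0)*(37/6) = (2*0)*(37/6) = 0*(37/6) = 0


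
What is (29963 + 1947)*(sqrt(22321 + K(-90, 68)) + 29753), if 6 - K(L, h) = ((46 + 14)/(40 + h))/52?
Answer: 949418230 + 15955*sqrt(135837403)/39 ≈ 9.5419e+8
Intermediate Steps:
K(L, h) = 6 - 15/(13*(40 + h)) (K(L, h) = 6 - (46 + 14)/(40 + h)/52 = 6 - 60/(40 + h)/52 = 6 - 15/(13*(40 + h)))
(29963 + 1947)*(sqrt(22321 + K(-90, 68)) + 29753) = (29963 + 1947)*(sqrt(22321 + 3*(1035 + 26*68)/(13*(40 + 68))) + 29753) = 31910*(sqrt(22321 + (3/13)*(1035 + 1768)/108) + 29753) = 31910*(sqrt(22321 + (3/13)*(1/108)*2803) + 29753) = 31910*(sqrt(22321 + 2803/468) + 29753) = 31910*(sqrt(10449031/468) + 29753) = 31910*(sqrt(135837403)/78 + 29753) = 31910*(29753 + sqrt(135837403)/78) = 949418230 + 15955*sqrt(135837403)/39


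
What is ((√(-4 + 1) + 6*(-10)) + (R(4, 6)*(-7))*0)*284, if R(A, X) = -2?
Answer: -17040 + 284*I*√3 ≈ -17040.0 + 491.9*I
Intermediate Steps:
((√(-4 + 1) + 6*(-10)) + (R(4, 6)*(-7))*0)*284 = ((√(-4 + 1) + 6*(-10)) - 2*(-7)*0)*284 = ((√(-3) - 60) + 14*0)*284 = ((I*√3 - 60) + 0)*284 = ((-60 + I*√3) + 0)*284 = (-60 + I*√3)*284 = -17040 + 284*I*√3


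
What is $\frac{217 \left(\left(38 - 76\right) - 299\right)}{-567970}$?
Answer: $\frac{73129}{567970} \approx 0.12876$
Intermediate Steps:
$\frac{217 \left(\left(38 - 76\right) - 299\right)}{-567970} = 217 \left(-38 - 299\right) \left(- \frac{1}{567970}\right) = 217 \left(-337\right) \left(- \frac{1}{567970}\right) = \left(-73129\right) \left(- \frac{1}{567970}\right) = \frac{73129}{567970}$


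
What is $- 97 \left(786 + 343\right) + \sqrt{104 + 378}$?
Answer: $-109513 + \sqrt{482} \approx -1.0949 \cdot 10^{5}$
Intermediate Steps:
$- 97 \left(786 + 343\right) + \sqrt{104 + 378} = \left(-97\right) 1129 + \sqrt{482} = -109513 + \sqrt{482}$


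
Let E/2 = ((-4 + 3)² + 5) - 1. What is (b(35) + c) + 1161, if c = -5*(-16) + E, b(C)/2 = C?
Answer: 1321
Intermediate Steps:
E = 10 (E = 2*(((-4 + 3)² + 5) - 1) = 2*(((-1)² + 5) - 1) = 2*((1 + 5) - 1) = 2*(6 - 1) = 2*5 = 10)
b(C) = 2*C
c = 90 (c = -5*(-16) + 10 = 80 + 10 = 90)
(b(35) + c) + 1161 = (2*35 + 90) + 1161 = (70 + 90) + 1161 = 160 + 1161 = 1321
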